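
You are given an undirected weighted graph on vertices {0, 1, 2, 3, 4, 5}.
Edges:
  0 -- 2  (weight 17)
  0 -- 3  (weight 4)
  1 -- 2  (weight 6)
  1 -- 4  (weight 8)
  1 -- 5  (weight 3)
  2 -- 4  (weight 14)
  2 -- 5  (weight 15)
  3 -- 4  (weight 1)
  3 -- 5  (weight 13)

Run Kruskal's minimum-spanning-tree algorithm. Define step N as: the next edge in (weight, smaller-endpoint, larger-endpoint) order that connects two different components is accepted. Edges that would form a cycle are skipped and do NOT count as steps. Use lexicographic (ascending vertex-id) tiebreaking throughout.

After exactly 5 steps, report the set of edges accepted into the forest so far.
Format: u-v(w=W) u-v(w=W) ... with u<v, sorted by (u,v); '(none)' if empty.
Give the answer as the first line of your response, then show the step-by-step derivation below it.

0-3(w=4) 1-2(w=6) 1-4(w=8) 1-5(w=3) 3-4(w=1)

step 1: add edge 3-4 (w=1); MST = {3-4(w=1)}
step 2: add edge 1-5 (w=3); MST = {1-5(w=3) 3-4(w=1)}
step 3: add edge 0-3 (w=4); MST = {0-3(w=4) 1-5(w=3) 3-4(w=1)}
step 4: add edge 1-2 (w=6); MST = {0-3(w=4) 1-2(w=6) 1-5(w=3) 3-4(w=1)}
step 5: add edge 1-4 (w=8); MST = {0-3(w=4) 1-2(w=6) 1-4(w=8) 1-5(w=3) 3-4(w=1)}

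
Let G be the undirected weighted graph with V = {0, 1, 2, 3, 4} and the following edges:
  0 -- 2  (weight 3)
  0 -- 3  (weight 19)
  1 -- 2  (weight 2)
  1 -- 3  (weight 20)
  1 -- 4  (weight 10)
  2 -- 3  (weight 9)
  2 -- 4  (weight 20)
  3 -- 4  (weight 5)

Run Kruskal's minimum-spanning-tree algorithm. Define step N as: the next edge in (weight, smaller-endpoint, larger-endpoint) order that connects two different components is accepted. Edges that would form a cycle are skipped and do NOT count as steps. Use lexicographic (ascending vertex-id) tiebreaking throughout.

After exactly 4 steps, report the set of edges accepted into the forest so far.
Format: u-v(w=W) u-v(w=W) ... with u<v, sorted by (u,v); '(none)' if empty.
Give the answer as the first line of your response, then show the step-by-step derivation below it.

0-2(w=3) 1-2(w=2) 2-3(w=9) 3-4(w=5)

step 1: add edge 1-2 (w=2); MST = {1-2(w=2)}
step 2: add edge 0-2 (w=3); MST = {0-2(w=3) 1-2(w=2)}
step 3: add edge 3-4 (w=5); MST = {0-2(w=3) 1-2(w=2) 3-4(w=5)}
step 4: add edge 2-3 (w=9); MST = {0-2(w=3) 1-2(w=2) 2-3(w=9) 3-4(w=5)}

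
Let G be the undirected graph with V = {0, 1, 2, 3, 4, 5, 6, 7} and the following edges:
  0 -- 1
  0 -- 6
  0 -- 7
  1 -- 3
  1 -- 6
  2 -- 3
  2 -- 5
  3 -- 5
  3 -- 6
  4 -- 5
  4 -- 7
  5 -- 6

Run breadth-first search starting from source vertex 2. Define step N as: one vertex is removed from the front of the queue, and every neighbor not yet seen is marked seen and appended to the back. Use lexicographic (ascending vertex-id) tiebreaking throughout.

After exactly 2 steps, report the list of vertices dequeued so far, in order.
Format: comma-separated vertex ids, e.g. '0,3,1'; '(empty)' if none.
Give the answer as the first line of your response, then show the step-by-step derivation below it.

2,3

step 1: dequeue 2; queue=[3,5]; order=2
step 2: dequeue 3; queue=[5,1,6]; order=2,3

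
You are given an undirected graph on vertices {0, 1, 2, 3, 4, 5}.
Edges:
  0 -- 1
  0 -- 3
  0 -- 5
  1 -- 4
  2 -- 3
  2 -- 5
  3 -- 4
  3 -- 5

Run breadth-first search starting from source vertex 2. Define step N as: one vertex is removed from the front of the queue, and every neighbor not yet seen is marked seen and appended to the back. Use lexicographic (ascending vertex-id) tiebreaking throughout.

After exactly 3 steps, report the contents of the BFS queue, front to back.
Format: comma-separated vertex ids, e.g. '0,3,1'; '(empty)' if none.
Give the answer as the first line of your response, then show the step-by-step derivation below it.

0,4

step 1: dequeue 2; queue=[3,5]; order=2
step 2: dequeue 3; queue=[5,0,4]; order=2,3
step 3: dequeue 5; queue=[0,4]; order=2,3,5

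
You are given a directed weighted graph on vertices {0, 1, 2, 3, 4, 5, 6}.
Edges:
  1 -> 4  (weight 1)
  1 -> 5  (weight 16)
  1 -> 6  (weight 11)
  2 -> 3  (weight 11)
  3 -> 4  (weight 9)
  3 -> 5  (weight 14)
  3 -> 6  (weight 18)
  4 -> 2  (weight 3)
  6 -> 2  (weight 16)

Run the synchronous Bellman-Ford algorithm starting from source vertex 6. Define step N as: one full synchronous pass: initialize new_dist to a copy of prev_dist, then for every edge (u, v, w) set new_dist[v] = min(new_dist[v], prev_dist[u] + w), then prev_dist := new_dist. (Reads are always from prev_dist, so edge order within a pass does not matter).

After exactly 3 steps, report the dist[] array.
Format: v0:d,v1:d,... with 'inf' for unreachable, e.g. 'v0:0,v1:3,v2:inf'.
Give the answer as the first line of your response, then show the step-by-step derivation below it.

v0:inf,v1:inf,v2:16,v3:27,v4:36,v5:41,v6:0

step 1: dist = v0:inf,v1:inf,v2:16,v3:inf,v4:inf,v5:inf,v6:0
step 2: dist = v0:inf,v1:inf,v2:16,v3:27,v4:inf,v5:inf,v6:0
step 3: dist = v0:inf,v1:inf,v2:16,v3:27,v4:36,v5:41,v6:0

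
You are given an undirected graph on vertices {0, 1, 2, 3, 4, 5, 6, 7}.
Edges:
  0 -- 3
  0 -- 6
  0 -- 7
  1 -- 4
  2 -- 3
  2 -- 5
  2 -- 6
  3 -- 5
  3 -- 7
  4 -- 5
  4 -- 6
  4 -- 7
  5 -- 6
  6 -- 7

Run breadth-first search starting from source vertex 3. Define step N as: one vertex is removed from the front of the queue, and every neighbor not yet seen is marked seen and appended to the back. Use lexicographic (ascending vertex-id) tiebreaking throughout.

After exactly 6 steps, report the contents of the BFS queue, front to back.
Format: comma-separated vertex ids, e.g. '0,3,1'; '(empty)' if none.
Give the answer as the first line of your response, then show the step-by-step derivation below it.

4

step 1: dequeue 3; queue=[0,2,5,7]; order=3
step 2: dequeue 0; queue=[2,5,7,6]; order=3,0
step 3: dequeue 2; queue=[5,7,6]; order=3,0,2
step 4: dequeue 5; queue=[7,6,4]; order=3,0,2,5
step 5: dequeue 7; queue=[6,4]; order=3,0,2,5,7
step 6: dequeue 6; queue=[4]; order=3,0,2,5,7,6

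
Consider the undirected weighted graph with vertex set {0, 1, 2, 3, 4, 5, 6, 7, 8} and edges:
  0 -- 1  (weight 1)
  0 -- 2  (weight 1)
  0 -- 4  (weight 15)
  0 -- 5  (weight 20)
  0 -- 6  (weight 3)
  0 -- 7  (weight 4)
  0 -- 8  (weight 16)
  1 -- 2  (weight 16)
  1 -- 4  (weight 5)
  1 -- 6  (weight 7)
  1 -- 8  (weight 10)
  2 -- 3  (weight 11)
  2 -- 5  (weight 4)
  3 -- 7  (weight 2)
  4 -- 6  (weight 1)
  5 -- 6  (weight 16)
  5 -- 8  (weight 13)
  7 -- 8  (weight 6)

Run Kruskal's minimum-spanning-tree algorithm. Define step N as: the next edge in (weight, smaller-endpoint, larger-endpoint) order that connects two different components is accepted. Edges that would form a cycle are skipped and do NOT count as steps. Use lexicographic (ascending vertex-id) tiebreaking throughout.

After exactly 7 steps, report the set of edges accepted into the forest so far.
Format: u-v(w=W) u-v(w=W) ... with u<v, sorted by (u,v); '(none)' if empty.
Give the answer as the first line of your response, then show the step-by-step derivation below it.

0-1(w=1) 0-2(w=1) 0-6(w=3) 0-7(w=4) 2-5(w=4) 3-7(w=2) 4-6(w=1)

step 1: add edge 0-1 (w=1); MST = {0-1(w=1)}
step 2: add edge 0-2 (w=1); MST = {0-1(w=1) 0-2(w=1)}
step 3: add edge 4-6 (w=1); MST = {0-1(w=1) 0-2(w=1) 4-6(w=1)}
step 4: add edge 3-7 (w=2); MST = {0-1(w=1) 0-2(w=1) 3-7(w=2) 4-6(w=1)}
step 5: add edge 0-6 (w=3); MST = {0-1(w=1) 0-2(w=1) 0-6(w=3) 3-7(w=2) 4-6(w=1)}
step 6: add edge 0-7 (w=4); MST = {0-1(w=1) 0-2(w=1) 0-6(w=3) 0-7(w=4) 3-7(w=2) 4-6(w=1)}
step 7: add edge 2-5 (w=4); MST = {0-1(w=1) 0-2(w=1) 0-6(w=3) 0-7(w=4) 2-5(w=4) 3-7(w=2) 4-6(w=1)}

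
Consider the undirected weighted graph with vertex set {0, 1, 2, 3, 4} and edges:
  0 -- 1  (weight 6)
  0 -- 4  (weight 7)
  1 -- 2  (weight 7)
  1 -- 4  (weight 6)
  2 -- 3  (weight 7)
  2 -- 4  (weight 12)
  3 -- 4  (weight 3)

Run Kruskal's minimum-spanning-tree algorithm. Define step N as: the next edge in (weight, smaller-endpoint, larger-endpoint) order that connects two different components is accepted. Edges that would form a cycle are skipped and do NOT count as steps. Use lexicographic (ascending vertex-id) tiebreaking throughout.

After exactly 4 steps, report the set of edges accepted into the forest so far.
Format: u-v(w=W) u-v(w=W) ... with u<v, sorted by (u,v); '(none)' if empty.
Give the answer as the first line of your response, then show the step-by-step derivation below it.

0-1(w=6) 1-2(w=7) 1-4(w=6) 3-4(w=3)

step 1: add edge 3-4 (w=3); MST = {3-4(w=3)}
step 2: add edge 0-1 (w=6); MST = {0-1(w=6) 3-4(w=3)}
step 3: add edge 1-4 (w=6); MST = {0-1(w=6) 1-4(w=6) 3-4(w=3)}
step 4: add edge 1-2 (w=7); MST = {0-1(w=6) 1-2(w=7) 1-4(w=6) 3-4(w=3)}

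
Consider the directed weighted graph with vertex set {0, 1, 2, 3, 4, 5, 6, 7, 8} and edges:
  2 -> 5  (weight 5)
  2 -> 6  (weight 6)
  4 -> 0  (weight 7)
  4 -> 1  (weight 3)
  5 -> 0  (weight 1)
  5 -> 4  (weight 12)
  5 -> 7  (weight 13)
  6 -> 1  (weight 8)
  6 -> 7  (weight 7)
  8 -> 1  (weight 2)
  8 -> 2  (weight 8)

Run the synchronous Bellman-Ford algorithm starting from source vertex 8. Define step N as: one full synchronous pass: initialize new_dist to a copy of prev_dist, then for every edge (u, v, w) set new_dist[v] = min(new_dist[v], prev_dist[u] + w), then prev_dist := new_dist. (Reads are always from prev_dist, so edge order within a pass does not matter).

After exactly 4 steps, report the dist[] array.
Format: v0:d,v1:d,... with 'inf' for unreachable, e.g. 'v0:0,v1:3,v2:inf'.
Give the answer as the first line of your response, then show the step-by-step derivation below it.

v0:14,v1:2,v2:8,v3:inf,v4:25,v5:13,v6:14,v7:21,v8:0

step 1: dist = v0:inf,v1:2,v2:8,v3:inf,v4:inf,v5:inf,v6:inf,v7:inf,v8:0
step 2: dist = v0:inf,v1:2,v2:8,v3:inf,v4:inf,v5:13,v6:14,v7:inf,v8:0
step 3: dist = v0:14,v1:2,v2:8,v3:inf,v4:25,v5:13,v6:14,v7:21,v8:0
step 4: dist = v0:14,v1:2,v2:8,v3:inf,v4:25,v5:13,v6:14,v7:21,v8:0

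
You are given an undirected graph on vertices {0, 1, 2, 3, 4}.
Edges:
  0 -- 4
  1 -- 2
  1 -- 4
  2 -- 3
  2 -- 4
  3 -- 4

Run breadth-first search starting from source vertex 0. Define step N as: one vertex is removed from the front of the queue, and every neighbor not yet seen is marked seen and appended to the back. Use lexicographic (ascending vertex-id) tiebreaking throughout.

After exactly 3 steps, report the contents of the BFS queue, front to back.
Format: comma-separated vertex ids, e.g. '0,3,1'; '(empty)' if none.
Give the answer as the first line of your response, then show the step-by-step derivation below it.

2,3

step 1: dequeue 0; queue=[4]; order=0
step 2: dequeue 4; queue=[1,2,3]; order=0,4
step 3: dequeue 1; queue=[2,3]; order=0,4,1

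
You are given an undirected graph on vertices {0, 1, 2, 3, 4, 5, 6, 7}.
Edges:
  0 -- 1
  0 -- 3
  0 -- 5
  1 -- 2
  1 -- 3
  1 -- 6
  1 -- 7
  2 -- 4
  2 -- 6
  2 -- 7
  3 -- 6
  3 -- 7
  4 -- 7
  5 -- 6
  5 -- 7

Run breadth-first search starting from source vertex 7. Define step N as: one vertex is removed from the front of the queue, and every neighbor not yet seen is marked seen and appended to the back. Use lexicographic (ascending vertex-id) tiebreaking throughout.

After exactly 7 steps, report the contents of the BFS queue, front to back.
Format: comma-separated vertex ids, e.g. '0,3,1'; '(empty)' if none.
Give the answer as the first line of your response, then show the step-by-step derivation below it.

6

step 1: dequeue 7; queue=[1,2,3,4,5]; order=7
step 2: dequeue 1; queue=[2,3,4,5,0,6]; order=7,1
step 3: dequeue 2; queue=[3,4,5,0,6]; order=7,1,2
step 4: dequeue 3; queue=[4,5,0,6]; order=7,1,2,3
step 5: dequeue 4; queue=[5,0,6]; order=7,1,2,3,4
step 6: dequeue 5; queue=[0,6]; order=7,1,2,3,4,5
step 7: dequeue 0; queue=[6]; order=7,1,2,3,4,5,0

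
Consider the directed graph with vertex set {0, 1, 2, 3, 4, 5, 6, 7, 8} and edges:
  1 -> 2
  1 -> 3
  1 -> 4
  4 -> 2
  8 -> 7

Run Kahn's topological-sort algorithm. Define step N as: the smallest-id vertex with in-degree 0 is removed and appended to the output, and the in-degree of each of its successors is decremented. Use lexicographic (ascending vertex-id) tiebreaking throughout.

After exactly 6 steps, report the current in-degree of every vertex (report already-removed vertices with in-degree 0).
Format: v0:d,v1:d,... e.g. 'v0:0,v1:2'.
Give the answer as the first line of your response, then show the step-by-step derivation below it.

v0:0,v1:0,v2:0,v3:0,v4:0,v5:0,v6:0,v7:1,v8:0

step 1: output 0; order=[0]; indeg=(0,0,2,1,1,0,0,1,0)
step 2: output 1; order=[0,1]; indeg=(0,0,1,0,0,0,0,1,0)
step 3: output 3; order=[0,1,3]; indeg=(0,0,1,0,0,0,0,1,0)
step 4: output 4; order=[0,1,3,4]; indeg=(0,0,0,0,0,0,0,1,0)
step 5: output 2; order=[0,1,3,4,2]; indeg=(0,0,0,0,0,0,0,1,0)
step 6: output 5; order=[0,1,3,4,2,5]; indeg=(0,0,0,0,0,0,0,1,0)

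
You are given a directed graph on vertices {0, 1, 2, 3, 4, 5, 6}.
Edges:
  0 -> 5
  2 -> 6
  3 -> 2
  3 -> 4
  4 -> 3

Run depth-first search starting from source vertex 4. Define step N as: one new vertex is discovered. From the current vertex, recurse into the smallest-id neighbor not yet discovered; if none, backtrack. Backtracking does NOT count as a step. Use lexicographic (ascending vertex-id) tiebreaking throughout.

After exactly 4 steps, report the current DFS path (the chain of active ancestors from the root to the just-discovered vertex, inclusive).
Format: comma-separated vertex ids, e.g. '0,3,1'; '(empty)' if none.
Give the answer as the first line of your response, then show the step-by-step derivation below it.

4,3,2,6

step 1: discover 4; path=4; order=4
step 2: discover 3; path=4>3; order=4,3
step 3: discover 2; path=4>3>2; order=4,3,2
step 4: discover 6; path=4>3>2>6; order=4,3,2,6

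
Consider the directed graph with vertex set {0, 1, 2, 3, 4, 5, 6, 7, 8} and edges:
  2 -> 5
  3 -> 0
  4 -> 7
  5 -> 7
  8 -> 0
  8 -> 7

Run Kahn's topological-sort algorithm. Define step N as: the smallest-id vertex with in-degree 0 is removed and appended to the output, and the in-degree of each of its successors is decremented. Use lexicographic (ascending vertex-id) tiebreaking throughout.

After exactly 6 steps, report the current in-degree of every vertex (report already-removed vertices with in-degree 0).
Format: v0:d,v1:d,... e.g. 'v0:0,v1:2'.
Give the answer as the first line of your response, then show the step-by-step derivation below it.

v0:1,v1:0,v2:0,v3:0,v4:0,v5:0,v6:0,v7:1,v8:0

step 1: output 1; order=[1]; indeg=(2,0,0,0,0,1,0,3,0)
step 2: output 2; order=[1,2]; indeg=(2,0,0,0,0,0,0,3,0)
step 3: output 3; order=[1,2,3]; indeg=(1,0,0,0,0,0,0,3,0)
step 4: output 4; order=[1,2,3,4]; indeg=(1,0,0,0,0,0,0,2,0)
step 5: output 5; order=[1,2,3,4,5]; indeg=(1,0,0,0,0,0,0,1,0)
step 6: output 6; order=[1,2,3,4,5,6]; indeg=(1,0,0,0,0,0,0,1,0)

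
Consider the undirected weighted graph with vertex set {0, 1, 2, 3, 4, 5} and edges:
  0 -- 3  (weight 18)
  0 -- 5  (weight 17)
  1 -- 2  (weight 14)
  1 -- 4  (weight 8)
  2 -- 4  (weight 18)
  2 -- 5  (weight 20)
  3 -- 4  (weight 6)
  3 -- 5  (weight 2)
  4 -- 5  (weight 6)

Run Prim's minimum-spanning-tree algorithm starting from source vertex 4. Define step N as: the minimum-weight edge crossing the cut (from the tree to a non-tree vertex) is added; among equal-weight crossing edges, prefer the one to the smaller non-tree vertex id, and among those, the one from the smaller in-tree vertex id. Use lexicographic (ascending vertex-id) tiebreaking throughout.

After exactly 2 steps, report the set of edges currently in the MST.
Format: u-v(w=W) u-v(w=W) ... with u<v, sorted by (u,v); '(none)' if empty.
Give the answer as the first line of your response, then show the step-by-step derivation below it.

3-4(w=6) 3-5(w=2)

step 1: add edge 3-4 (w=6); MST = {3-4(w=6)}
step 2: add edge 3-5 (w=2); MST = {3-4(w=6) 3-5(w=2)}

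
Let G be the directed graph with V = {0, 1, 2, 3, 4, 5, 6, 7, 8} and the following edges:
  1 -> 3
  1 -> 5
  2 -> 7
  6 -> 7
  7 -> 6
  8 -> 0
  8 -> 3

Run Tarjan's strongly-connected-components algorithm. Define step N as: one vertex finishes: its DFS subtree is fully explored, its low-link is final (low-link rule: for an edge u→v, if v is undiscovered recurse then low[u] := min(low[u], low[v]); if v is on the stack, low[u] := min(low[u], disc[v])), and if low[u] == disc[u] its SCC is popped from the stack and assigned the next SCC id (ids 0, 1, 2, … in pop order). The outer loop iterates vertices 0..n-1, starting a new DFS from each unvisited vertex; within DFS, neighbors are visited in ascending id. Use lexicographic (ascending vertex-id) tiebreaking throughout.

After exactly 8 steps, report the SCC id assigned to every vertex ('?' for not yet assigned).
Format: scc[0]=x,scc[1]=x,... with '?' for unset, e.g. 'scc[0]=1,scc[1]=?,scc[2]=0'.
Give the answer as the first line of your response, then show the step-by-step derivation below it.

scc[0]=0,scc[1]=3,scc[2]=5,scc[3]=1,scc[4]=6,scc[5]=2,scc[6]=4,scc[7]=4,scc[8]=?

step 1: low=(low[0]=0,low[1]=?,low[2]=?,low[3]=?,low[4]=?,low[5]=?,low[6]=?,low[7]=?,low[8]=?); scc=(scc[0]=0,scc[1]=?,scc[2]=?,scc[3]=?,scc[4]=?,scc[5]=?,scc[6]=?,scc[7]=?,scc[8]=?)
step 2: low=(low[0]=0,low[1]=1,low[2]=?,low[3]=2,low[4]=?,low[5]=?,low[6]=?,low[7]=?,low[8]=?); scc=(scc[0]=0,scc[1]=?,scc[2]=?,scc[3]=1,scc[4]=?,scc[5]=?,scc[6]=?,scc[7]=?,scc[8]=?)
step 3: low=(low[0]=0,low[1]=1,low[2]=?,low[3]=2,low[4]=?,low[5]=3,low[6]=?,low[7]=?,low[8]=?); scc=(scc[0]=0,scc[1]=?,scc[2]=?,scc[3]=1,scc[4]=?,scc[5]=2,scc[6]=?,scc[7]=?,scc[8]=?)
step 4: low=(low[0]=0,low[1]=1,low[2]=?,low[3]=2,low[4]=?,low[5]=3,low[6]=?,low[7]=?,low[8]=?); scc=(scc[0]=0,scc[1]=3,scc[2]=?,scc[3]=1,scc[4]=?,scc[5]=2,scc[6]=?,scc[7]=?,scc[8]=?)
step 5: low=(low[0]=0,low[1]=1,low[2]=4,low[3]=2,low[4]=?,low[5]=3,low[6]=5,low[7]=5,low[8]=?); scc=(scc[0]=0,scc[1]=3,scc[2]=?,scc[3]=1,scc[4]=?,scc[5]=2,scc[6]=?,scc[7]=?,scc[8]=?)
step 6: low=(low[0]=0,low[1]=1,low[2]=4,low[3]=2,low[4]=?,low[5]=3,low[6]=5,low[7]=5,low[8]=?); scc=(scc[0]=0,scc[1]=3,scc[2]=?,scc[3]=1,scc[4]=?,scc[5]=2,scc[6]=4,scc[7]=4,scc[8]=?)
step 7: low=(low[0]=0,low[1]=1,low[2]=4,low[3]=2,low[4]=?,low[5]=3,low[6]=5,low[7]=5,low[8]=?); scc=(scc[0]=0,scc[1]=3,scc[2]=5,scc[3]=1,scc[4]=?,scc[5]=2,scc[6]=4,scc[7]=4,scc[8]=?)
step 8: low=(low[0]=0,low[1]=1,low[2]=4,low[3]=2,low[4]=7,low[5]=3,low[6]=5,low[7]=5,low[8]=?); scc=(scc[0]=0,scc[1]=3,scc[2]=5,scc[3]=1,scc[4]=6,scc[5]=2,scc[6]=4,scc[7]=4,scc[8]=?)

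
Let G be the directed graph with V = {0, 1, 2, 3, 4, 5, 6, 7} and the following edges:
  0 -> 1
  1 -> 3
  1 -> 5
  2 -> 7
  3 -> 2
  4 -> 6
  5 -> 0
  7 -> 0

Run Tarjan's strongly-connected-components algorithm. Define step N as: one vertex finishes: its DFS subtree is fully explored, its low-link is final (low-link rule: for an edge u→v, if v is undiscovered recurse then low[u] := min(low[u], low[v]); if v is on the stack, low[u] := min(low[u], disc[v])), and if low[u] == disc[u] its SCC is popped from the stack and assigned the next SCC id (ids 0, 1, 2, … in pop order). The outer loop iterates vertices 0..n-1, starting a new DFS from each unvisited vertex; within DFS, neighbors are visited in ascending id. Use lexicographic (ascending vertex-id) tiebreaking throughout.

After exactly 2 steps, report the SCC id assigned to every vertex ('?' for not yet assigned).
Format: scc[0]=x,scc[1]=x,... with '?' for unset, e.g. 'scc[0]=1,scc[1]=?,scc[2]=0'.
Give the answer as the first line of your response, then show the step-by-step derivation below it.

scc[0]=?,scc[1]=?,scc[2]=?,scc[3]=?,scc[4]=?,scc[5]=?,scc[6]=?,scc[7]=?

step 1: low=(low[0]=0,low[1]=1,low[2]=3,low[3]=2,low[4]=?,low[5]=?,low[6]=?,low[7]=0); scc=(scc[0]=?,scc[1]=?,scc[2]=?,scc[3]=?,scc[4]=?,scc[5]=?,scc[6]=?,scc[7]=?)
step 2: low=(low[0]=0,low[1]=1,low[2]=0,low[3]=2,low[4]=?,low[5]=?,low[6]=?,low[7]=0); scc=(scc[0]=?,scc[1]=?,scc[2]=?,scc[3]=?,scc[4]=?,scc[5]=?,scc[6]=?,scc[7]=?)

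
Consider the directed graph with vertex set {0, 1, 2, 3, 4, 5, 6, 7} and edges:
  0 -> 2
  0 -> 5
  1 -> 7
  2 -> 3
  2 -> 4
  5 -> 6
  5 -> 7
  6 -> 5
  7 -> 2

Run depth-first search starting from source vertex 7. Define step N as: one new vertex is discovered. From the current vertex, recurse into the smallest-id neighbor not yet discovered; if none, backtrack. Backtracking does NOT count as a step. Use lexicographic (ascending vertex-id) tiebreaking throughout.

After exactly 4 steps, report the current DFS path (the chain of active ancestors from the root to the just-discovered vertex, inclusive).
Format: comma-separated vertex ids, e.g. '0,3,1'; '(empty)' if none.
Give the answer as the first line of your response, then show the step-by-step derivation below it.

7,2,4

step 1: discover 7; path=7; order=7
step 2: discover 2; path=7>2; order=7,2
step 3: discover 3; path=7>2>3; order=7,2,3
step 4: discover 4; path=7>2>4; order=7,2,3,4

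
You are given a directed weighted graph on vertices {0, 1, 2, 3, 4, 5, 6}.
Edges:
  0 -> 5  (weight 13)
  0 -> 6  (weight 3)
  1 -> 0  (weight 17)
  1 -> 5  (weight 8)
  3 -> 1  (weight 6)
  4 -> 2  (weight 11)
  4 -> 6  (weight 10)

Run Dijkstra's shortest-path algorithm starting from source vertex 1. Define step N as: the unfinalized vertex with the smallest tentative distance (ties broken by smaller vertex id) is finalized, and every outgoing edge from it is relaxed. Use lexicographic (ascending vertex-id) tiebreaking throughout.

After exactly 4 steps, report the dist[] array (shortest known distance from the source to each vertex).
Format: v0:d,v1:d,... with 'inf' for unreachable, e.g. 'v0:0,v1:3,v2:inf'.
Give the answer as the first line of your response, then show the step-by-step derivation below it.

v0:17,v1:0,v2:inf,v3:inf,v4:inf,v5:8,v6:20

step 1: dist = v0:17,v1:0,v2:inf,v3:inf,v4:inf,v5:8,v6:inf
step 2: dist = v0:17,v1:0,v2:inf,v3:inf,v4:inf,v5:8,v6:inf
step 3: dist = v0:17,v1:0,v2:inf,v3:inf,v4:inf,v5:8,v6:20
step 4: dist = v0:17,v1:0,v2:inf,v3:inf,v4:inf,v5:8,v6:20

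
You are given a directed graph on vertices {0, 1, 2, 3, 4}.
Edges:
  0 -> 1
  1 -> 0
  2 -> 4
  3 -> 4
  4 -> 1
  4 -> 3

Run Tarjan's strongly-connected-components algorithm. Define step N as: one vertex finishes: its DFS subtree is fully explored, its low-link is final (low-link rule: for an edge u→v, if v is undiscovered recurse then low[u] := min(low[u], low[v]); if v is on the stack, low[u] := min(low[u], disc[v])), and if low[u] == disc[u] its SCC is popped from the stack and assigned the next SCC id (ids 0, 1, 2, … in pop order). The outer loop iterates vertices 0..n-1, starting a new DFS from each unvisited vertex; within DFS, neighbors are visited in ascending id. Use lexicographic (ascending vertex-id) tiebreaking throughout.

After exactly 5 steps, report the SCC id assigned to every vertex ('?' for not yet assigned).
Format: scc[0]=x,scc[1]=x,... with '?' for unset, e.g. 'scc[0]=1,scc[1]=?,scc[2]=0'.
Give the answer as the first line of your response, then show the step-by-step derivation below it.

scc[0]=0,scc[1]=0,scc[2]=2,scc[3]=1,scc[4]=1

step 1: low=(low[0]=0,low[1]=0,low[2]=?,low[3]=?,low[4]=?); scc=(scc[0]=?,scc[1]=?,scc[2]=?,scc[3]=?,scc[4]=?)
step 2: low=(low[0]=0,low[1]=0,low[2]=?,low[3]=?,low[4]=?); scc=(scc[0]=0,scc[1]=0,scc[2]=?,scc[3]=?,scc[4]=?)
step 3: low=(low[0]=0,low[1]=0,low[2]=2,low[3]=3,low[4]=3); scc=(scc[0]=0,scc[1]=0,scc[2]=?,scc[3]=?,scc[4]=?)
step 4: low=(low[0]=0,low[1]=0,low[2]=2,low[3]=3,low[4]=3); scc=(scc[0]=0,scc[1]=0,scc[2]=?,scc[3]=1,scc[4]=1)
step 5: low=(low[0]=0,low[1]=0,low[2]=2,low[3]=3,low[4]=3); scc=(scc[0]=0,scc[1]=0,scc[2]=2,scc[3]=1,scc[4]=1)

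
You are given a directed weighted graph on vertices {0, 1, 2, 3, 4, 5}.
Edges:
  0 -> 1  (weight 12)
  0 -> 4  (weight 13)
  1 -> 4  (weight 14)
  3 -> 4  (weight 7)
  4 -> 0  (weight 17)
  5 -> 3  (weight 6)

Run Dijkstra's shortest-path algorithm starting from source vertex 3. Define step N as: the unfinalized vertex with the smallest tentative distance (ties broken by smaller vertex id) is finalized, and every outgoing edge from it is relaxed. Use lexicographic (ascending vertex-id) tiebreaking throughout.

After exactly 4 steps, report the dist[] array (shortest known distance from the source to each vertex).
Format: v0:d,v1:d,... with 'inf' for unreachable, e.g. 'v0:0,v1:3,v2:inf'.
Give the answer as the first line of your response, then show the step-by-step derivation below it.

v0:24,v1:36,v2:inf,v3:0,v4:7,v5:inf

step 1: dist = v0:inf,v1:inf,v2:inf,v3:0,v4:7,v5:inf
step 2: dist = v0:24,v1:inf,v2:inf,v3:0,v4:7,v5:inf
step 3: dist = v0:24,v1:36,v2:inf,v3:0,v4:7,v5:inf
step 4: dist = v0:24,v1:36,v2:inf,v3:0,v4:7,v5:inf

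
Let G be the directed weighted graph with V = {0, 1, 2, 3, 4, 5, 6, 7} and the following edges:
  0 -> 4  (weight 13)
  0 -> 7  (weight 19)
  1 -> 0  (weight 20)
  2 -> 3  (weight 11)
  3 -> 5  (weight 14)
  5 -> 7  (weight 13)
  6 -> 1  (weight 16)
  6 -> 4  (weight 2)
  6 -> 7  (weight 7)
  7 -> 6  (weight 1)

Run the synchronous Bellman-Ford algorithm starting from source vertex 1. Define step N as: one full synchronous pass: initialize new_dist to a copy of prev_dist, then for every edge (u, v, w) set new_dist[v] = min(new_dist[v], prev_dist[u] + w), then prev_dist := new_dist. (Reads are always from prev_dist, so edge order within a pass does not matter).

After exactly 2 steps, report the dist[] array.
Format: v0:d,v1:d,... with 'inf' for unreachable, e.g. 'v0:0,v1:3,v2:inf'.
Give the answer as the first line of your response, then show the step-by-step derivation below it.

v0:20,v1:0,v2:inf,v3:inf,v4:33,v5:inf,v6:inf,v7:39

step 1: dist = v0:20,v1:0,v2:inf,v3:inf,v4:inf,v5:inf,v6:inf,v7:inf
step 2: dist = v0:20,v1:0,v2:inf,v3:inf,v4:33,v5:inf,v6:inf,v7:39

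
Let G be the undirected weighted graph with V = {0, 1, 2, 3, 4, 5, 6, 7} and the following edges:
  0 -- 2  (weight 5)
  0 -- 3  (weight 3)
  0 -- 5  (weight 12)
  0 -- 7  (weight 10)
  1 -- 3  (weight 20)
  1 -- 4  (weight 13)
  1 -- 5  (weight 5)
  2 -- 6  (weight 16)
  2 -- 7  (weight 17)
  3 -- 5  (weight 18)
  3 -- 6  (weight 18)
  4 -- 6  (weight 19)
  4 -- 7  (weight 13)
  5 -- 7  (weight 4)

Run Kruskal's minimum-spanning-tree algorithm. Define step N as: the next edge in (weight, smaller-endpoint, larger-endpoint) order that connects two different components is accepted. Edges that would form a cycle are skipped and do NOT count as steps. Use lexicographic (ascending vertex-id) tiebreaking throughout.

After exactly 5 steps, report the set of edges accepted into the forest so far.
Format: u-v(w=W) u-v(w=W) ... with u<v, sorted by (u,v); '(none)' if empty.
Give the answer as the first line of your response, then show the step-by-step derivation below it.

0-2(w=5) 0-3(w=3) 0-7(w=10) 1-5(w=5) 5-7(w=4)

step 1: add edge 0-3 (w=3); MST = {0-3(w=3)}
step 2: add edge 5-7 (w=4); MST = {0-3(w=3) 5-7(w=4)}
step 3: add edge 0-2 (w=5); MST = {0-2(w=5) 0-3(w=3) 5-7(w=4)}
step 4: add edge 1-5 (w=5); MST = {0-2(w=5) 0-3(w=3) 1-5(w=5) 5-7(w=4)}
step 5: add edge 0-7 (w=10); MST = {0-2(w=5) 0-3(w=3) 0-7(w=10) 1-5(w=5) 5-7(w=4)}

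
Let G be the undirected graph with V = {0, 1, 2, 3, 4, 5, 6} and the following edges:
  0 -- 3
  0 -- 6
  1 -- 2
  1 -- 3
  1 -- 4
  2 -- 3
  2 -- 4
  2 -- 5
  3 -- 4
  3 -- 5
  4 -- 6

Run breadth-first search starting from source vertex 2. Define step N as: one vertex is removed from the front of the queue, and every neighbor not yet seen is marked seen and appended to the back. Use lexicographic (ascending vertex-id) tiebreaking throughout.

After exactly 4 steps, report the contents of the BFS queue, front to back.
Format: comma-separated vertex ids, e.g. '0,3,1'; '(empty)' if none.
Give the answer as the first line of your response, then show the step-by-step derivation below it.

5,0,6

step 1: dequeue 2; queue=[1,3,4,5]; order=2
step 2: dequeue 1; queue=[3,4,5]; order=2,1
step 3: dequeue 3; queue=[4,5,0]; order=2,1,3
step 4: dequeue 4; queue=[5,0,6]; order=2,1,3,4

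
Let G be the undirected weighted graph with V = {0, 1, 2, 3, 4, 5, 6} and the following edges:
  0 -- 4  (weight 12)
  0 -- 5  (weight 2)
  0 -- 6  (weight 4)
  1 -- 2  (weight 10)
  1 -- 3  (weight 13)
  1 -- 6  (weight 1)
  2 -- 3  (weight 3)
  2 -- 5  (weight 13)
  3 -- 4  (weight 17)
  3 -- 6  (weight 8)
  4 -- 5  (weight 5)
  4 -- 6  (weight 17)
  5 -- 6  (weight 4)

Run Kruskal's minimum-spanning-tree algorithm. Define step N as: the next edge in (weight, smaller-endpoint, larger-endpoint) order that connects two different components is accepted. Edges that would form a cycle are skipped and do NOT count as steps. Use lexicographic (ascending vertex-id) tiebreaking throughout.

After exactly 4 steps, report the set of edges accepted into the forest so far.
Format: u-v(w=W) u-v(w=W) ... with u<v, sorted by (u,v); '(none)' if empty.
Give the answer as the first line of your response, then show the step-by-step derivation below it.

0-5(w=2) 0-6(w=4) 1-6(w=1) 2-3(w=3)

step 1: add edge 1-6 (w=1); MST = {1-6(w=1)}
step 2: add edge 0-5 (w=2); MST = {0-5(w=2) 1-6(w=1)}
step 3: add edge 2-3 (w=3); MST = {0-5(w=2) 1-6(w=1) 2-3(w=3)}
step 4: add edge 0-6 (w=4); MST = {0-5(w=2) 0-6(w=4) 1-6(w=1) 2-3(w=3)}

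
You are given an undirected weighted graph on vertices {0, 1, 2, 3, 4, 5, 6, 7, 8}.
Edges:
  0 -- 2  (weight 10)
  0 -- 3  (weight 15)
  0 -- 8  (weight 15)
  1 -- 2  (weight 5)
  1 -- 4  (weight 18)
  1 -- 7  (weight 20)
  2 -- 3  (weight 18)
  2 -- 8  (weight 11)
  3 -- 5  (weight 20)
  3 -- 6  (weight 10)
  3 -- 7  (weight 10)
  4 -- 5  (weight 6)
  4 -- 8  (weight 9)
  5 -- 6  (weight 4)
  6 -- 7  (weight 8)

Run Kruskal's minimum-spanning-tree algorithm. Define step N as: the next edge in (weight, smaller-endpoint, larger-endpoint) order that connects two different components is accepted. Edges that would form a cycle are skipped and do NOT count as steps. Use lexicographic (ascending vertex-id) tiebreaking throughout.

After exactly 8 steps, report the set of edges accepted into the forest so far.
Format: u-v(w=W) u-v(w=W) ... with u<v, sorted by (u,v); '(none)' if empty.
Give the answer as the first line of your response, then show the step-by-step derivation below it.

0-2(w=10) 1-2(w=5) 2-8(w=11) 3-6(w=10) 4-5(w=6) 4-8(w=9) 5-6(w=4) 6-7(w=8)

step 1: add edge 5-6 (w=4); MST = {5-6(w=4)}
step 2: add edge 1-2 (w=5); MST = {1-2(w=5) 5-6(w=4)}
step 3: add edge 4-5 (w=6); MST = {1-2(w=5) 4-5(w=6) 5-6(w=4)}
step 4: add edge 6-7 (w=8); MST = {1-2(w=5) 4-5(w=6) 5-6(w=4) 6-7(w=8)}
step 5: add edge 4-8 (w=9); MST = {1-2(w=5) 4-5(w=6) 4-8(w=9) 5-6(w=4) 6-7(w=8)}
step 6: add edge 0-2 (w=10); MST = {0-2(w=10) 1-2(w=5) 4-5(w=6) 4-8(w=9) 5-6(w=4) 6-7(w=8)}
step 7: add edge 3-6 (w=10); MST = {0-2(w=10) 1-2(w=5) 3-6(w=10) 4-5(w=6) 4-8(w=9) 5-6(w=4) 6-7(w=8)}
step 8: add edge 2-8 (w=11); MST = {0-2(w=10) 1-2(w=5) 2-8(w=11) 3-6(w=10) 4-5(w=6) 4-8(w=9) 5-6(w=4) 6-7(w=8)}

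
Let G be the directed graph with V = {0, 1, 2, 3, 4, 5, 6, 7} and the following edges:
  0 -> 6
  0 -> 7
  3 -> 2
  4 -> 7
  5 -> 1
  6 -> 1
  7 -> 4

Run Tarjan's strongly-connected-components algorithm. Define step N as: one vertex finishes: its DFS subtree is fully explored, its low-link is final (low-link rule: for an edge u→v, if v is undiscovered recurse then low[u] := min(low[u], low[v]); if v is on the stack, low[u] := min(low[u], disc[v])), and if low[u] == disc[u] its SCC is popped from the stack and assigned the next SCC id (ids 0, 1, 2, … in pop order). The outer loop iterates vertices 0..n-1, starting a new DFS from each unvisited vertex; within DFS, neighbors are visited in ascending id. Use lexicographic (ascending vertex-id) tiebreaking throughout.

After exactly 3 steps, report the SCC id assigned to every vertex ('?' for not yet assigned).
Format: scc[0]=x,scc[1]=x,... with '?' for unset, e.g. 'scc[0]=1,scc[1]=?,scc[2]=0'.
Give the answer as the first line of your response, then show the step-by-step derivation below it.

scc[0]=?,scc[1]=0,scc[2]=?,scc[3]=?,scc[4]=?,scc[5]=?,scc[6]=1,scc[7]=?

step 1: low=(low[0]=0,low[1]=2,low[2]=?,low[3]=?,low[4]=?,low[5]=?,low[6]=1,low[7]=?); scc=(scc[0]=?,scc[1]=0,scc[2]=?,scc[3]=?,scc[4]=?,scc[5]=?,scc[6]=?,scc[7]=?)
step 2: low=(low[0]=0,low[1]=2,low[2]=?,low[3]=?,low[4]=?,low[5]=?,low[6]=1,low[7]=?); scc=(scc[0]=?,scc[1]=0,scc[2]=?,scc[3]=?,scc[4]=?,scc[5]=?,scc[6]=1,scc[7]=?)
step 3: low=(low[0]=0,low[1]=2,low[2]=?,low[3]=?,low[4]=3,low[5]=?,low[6]=1,low[7]=3); scc=(scc[0]=?,scc[1]=0,scc[2]=?,scc[3]=?,scc[4]=?,scc[5]=?,scc[6]=1,scc[7]=?)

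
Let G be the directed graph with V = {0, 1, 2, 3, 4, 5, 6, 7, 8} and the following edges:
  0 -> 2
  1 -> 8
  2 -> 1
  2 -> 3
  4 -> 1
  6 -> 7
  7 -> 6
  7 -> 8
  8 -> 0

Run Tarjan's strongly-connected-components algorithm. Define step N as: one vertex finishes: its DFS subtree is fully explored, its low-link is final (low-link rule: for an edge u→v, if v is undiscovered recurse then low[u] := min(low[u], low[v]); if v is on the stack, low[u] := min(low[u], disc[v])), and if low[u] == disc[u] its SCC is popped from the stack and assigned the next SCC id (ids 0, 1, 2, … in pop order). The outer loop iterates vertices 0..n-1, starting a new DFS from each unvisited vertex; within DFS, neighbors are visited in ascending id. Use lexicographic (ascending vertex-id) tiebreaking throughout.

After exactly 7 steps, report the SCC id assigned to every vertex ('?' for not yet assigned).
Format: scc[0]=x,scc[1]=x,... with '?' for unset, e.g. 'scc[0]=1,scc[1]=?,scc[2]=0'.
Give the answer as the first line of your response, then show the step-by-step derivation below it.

scc[0]=1,scc[1]=1,scc[2]=1,scc[3]=0,scc[4]=2,scc[5]=3,scc[6]=?,scc[7]=?,scc[8]=1

step 1: low=(low[0]=0,low[1]=2,low[2]=1,low[3]=?,low[4]=?,low[5]=?,low[6]=?,low[7]=?,low[8]=0); scc=(scc[0]=?,scc[1]=?,scc[2]=?,scc[3]=?,scc[4]=?,scc[5]=?,scc[6]=?,scc[7]=?,scc[8]=?)
step 2: low=(low[0]=0,low[1]=0,low[2]=1,low[3]=?,low[4]=?,low[5]=?,low[6]=?,low[7]=?,low[8]=0); scc=(scc[0]=?,scc[1]=?,scc[2]=?,scc[3]=?,scc[4]=?,scc[5]=?,scc[6]=?,scc[7]=?,scc[8]=?)
step 3: low=(low[0]=0,low[1]=0,low[2]=0,low[3]=4,low[4]=?,low[5]=?,low[6]=?,low[7]=?,low[8]=0); scc=(scc[0]=?,scc[1]=?,scc[2]=?,scc[3]=0,scc[4]=?,scc[5]=?,scc[6]=?,scc[7]=?,scc[8]=?)
step 4: low=(low[0]=0,low[1]=0,low[2]=0,low[3]=4,low[4]=?,low[5]=?,low[6]=?,low[7]=?,low[8]=0); scc=(scc[0]=?,scc[1]=?,scc[2]=?,scc[3]=0,scc[4]=?,scc[5]=?,scc[6]=?,scc[7]=?,scc[8]=?)
step 5: low=(low[0]=0,low[1]=0,low[2]=0,low[3]=4,low[4]=?,low[5]=?,low[6]=?,low[7]=?,low[8]=0); scc=(scc[0]=1,scc[1]=1,scc[2]=1,scc[3]=0,scc[4]=?,scc[5]=?,scc[6]=?,scc[7]=?,scc[8]=1)
step 6: low=(low[0]=0,low[1]=0,low[2]=0,low[3]=4,low[4]=5,low[5]=?,low[6]=?,low[7]=?,low[8]=0); scc=(scc[0]=1,scc[1]=1,scc[2]=1,scc[3]=0,scc[4]=2,scc[5]=?,scc[6]=?,scc[7]=?,scc[8]=1)
step 7: low=(low[0]=0,low[1]=0,low[2]=0,low[3]=4,low[4]=5,low[5]=6,low[6]=?,low[7]=?,low[8]=0); scc=(scc[0]=1,scc[1]=1,scc[2]=1,scc[3]=0,scc[4]=2,scc[5]=3,scc[6]=?,scc[7]=?,scc[8]=1)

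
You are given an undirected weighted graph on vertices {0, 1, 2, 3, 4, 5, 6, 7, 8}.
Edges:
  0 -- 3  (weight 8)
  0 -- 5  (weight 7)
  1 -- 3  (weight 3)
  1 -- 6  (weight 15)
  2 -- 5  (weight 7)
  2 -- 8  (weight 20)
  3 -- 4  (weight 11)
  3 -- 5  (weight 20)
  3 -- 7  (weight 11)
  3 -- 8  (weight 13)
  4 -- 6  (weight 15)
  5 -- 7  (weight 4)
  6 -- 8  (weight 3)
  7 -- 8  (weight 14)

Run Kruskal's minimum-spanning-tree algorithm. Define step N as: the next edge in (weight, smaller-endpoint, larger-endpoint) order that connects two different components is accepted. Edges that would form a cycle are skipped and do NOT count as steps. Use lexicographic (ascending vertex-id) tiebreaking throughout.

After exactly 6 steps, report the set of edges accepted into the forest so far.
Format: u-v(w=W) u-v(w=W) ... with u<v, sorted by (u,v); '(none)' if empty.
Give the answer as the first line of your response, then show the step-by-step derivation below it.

0-3(w=8) 0-5(w=7) 1-3(w=3) 2-5(w=7) 5-7(w=4) 6-8(w=3)

step 1: add edge 1-3 (w=3); MST = {1-3(w=3)}
step 2: add edge 6-8 (w=3); MST = {1-3(w=3) 6-8(w=3)}
step 3: add edge 5-7 (w=4); MST = {1-3(w=3) 5-7(w=4) 6-8(w=3)}
step 4: add edge 0-5 (w=7); MST = {0-5(w=7) 1-3(w=3) 5-7(w=4) 6-8(w=3)}
step 5: add edge 2-5 (w=7); MST = {0-5(w=7) 1-3(w=3) 2-5(w=7) 5-7(w=4) 6-8(w=3)}
step 6: add edge 0-3 (w=8); MST = {0-3(w=8) 0-5(w=7) 1-3(w=3) 2-5(w=7) 5-7(w=4) 6-8(w=3)}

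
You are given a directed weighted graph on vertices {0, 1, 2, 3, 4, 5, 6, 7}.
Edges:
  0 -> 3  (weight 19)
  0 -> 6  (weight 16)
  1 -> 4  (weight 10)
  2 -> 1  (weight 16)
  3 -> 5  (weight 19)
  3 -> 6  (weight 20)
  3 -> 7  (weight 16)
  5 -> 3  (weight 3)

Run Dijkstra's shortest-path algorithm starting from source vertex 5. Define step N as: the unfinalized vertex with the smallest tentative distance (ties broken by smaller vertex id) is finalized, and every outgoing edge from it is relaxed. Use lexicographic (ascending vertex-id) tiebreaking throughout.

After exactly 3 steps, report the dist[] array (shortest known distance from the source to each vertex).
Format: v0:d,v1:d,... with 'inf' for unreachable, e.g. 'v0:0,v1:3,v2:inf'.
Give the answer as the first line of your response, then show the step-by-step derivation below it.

v0:inf,v1:inf,v2:inf,v3:3,v4:inf,v5:0,v6:23,v7:19

step 1: dist = v0:inf,v1:inf,v2:inf,v3:3,v4:inf,v5:0,v6:inf,v7:inf
step 2: dist = v0:inf,v1:inf,v2:inf,v3:3,v4:inf,v5:0,v6:23,v7:19
step 3: dist = v0:inf,v1:inf,v2:inf,v3:3,v4:inf,v5:0,v6:23,v7:19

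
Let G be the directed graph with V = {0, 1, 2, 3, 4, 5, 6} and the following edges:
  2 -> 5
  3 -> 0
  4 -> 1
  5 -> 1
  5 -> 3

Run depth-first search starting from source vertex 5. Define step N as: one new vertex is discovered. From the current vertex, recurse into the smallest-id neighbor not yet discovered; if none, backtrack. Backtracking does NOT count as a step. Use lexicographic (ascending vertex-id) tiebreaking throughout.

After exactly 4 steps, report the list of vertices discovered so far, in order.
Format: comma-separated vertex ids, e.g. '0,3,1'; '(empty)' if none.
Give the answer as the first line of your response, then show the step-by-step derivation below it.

5,1,3,0

step 1: discover 5; path=5; order=5
step 2: discover 1; path=5>1; order=5,1
step 3: discover 3; path=5>3; order=5,1,3
step 4: discover 0; path=5>3>0; order=5,1,3,0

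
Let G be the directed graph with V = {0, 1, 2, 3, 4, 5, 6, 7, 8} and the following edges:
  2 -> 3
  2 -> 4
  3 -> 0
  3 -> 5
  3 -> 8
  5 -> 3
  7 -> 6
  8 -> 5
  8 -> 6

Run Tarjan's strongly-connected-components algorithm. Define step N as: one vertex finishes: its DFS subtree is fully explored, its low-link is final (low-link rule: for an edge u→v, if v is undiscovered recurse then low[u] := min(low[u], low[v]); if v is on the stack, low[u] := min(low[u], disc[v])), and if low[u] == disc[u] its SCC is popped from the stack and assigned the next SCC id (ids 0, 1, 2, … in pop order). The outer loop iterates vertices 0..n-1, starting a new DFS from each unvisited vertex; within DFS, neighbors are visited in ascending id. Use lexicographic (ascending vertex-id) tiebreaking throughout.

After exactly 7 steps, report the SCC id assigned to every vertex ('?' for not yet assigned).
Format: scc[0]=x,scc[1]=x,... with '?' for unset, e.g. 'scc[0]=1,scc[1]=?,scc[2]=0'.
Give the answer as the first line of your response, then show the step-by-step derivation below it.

scc[0]=0,scc[1]=1,scc[2]=?,scc[3]=3,scc[4]=4,scc[5]=3,scc[6]=2,scc[7]=?,scc[8]=3

step 1: low=(low[0]=0,low[1]=?,low[2]=?,low[3]=?,low[4]=?,low[5]=?,low[6]=?,low[7]=?,low[8]=?); scc=(scc[0]=0,scc[1]=?,scc[2]=?,scc[3]=?,scc[4]=?,scc[5]=?,scc[6]=?,scc[7]=?,scc[8]=?)
step 2: low=(low[0]=0,low[1]=1,low[2]=?,low[3]=?,low[4]=?,low[5]=?,low[6]=?,low[7]=?,low[8]=?); scc=(scc[0]=0,scc[1]=1,scc[2]=?,scc[3]=?,scc[4]=?,scc[5]=?,scc[6]=?,scc[7]=?,scc[8]=?)
step 3: low=(low[0]=0,low[1]=1,low[2]=2,low[3]=3,low[4]=?,low[5]=3,low[6]=?,low[7]=?,low[8]=?); scc=(scc[0]=0,scc[1]=1,scc[2]=?,scc[3]=?,scc[4]=?,scc[5]=?,scc[6]=?,scc[7]=?,scc[8]=?)
step 4: low=(low[0]=0,low[1]=1,low[2]=2,low[3]=3,low[4]=?,low[5]=3,low[6]=6,low[7]=?,low[8]=4); scc=(scc[0]=0,scc[1]=1,scc[2]=?,scc[3]=?,scc[4]=?,scc[5]=?,scc[6]=2,scc[7]=?,scc[8]=?)
step 5: low=(low[0]=0,low[1]=1,low[2]=2,low[3]=3,low[4]=?,low[5]=3,low[6]=6,low[7]=?,low[8]=4); scc=(scc[0]=0,scc[1]=1,scc[2]=?,scc[3]=?,scc[4]=?,scc[5]=?,scc[6]=2,scc[7]=?,scc[8]=?)
step 6: low=(low[0]=0,low[1]=1,low[2]=2,low[3]=3,low[4]=?,low[5]=3,low[6]=6,low[7]=?,low[8]=4); scc=(scc[0]=0,scc[1]=1,scc[2]=?,scc[3]=3,scc[4]=?,scc[5]=3,scc[6]=2,scc[7]=?,scc[8]=3)
step 7: low=(low[0]=0,low[1]=1,low[2]=2,low[3]=3,low[4]=7,low[5]=3,low[6]=6,low[7]=?,low[8]=4); scc=(scc[0]=0,scc[1]=1,scc[2]=?,scc[3]=3,scc[4]=4,scc[5]=3,scc[6]=2,scc[7]=?,scc[8]=3)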